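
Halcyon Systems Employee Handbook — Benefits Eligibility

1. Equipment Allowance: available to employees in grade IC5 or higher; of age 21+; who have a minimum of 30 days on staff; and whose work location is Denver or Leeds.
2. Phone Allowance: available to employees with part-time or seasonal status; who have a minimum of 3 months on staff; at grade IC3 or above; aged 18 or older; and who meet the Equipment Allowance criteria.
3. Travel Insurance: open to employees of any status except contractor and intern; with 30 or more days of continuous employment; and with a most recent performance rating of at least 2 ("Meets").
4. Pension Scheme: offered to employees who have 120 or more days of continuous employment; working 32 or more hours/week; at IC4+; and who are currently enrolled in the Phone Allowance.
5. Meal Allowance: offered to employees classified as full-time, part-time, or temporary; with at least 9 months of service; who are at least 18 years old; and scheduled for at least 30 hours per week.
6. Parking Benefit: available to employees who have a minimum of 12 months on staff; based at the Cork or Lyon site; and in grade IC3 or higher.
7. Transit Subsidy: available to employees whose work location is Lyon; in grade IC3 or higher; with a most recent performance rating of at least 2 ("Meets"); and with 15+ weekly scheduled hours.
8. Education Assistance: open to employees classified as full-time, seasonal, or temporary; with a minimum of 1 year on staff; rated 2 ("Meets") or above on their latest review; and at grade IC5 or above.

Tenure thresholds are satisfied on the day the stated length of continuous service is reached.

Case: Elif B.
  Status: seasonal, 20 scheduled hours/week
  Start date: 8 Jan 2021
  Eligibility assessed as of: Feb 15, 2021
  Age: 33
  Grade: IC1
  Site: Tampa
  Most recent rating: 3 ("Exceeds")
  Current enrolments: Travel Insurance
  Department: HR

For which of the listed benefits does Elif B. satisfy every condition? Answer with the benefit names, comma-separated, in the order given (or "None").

Service from 8 Jan 2021 to Feb 15, 2021: 38 days.
Equipment Allowance — grade IC1 < IC5 ✗ → not eligible.
Phone Allowance — status seasonal ✓; service 38 days < 3 months (≈90 days) ✗ → not eligible.
Travel Insurance — status seasonal ✓ (not excluded); service 38 days ≥ 30 days ✓; rating 3 ≥ 2 ✓ → eligible.
Pension Scheme — service 38 days < 120 days ✗ → not eligible.
Meal Allowance — status seasonal ✗ (requires full-time, part-time, or temporary) → not eligible.
Parking Benefit — service 38 days < 12 months (≈360 days) ✗ → not eligible.
Transit Subsidy — site Tampa ✗ (not Lyon) → not eligible.
Education Assistance — status seasonal ✓; service 38 days < 1 year (≈365 days) ✗ → not eligible.

Travel Insurance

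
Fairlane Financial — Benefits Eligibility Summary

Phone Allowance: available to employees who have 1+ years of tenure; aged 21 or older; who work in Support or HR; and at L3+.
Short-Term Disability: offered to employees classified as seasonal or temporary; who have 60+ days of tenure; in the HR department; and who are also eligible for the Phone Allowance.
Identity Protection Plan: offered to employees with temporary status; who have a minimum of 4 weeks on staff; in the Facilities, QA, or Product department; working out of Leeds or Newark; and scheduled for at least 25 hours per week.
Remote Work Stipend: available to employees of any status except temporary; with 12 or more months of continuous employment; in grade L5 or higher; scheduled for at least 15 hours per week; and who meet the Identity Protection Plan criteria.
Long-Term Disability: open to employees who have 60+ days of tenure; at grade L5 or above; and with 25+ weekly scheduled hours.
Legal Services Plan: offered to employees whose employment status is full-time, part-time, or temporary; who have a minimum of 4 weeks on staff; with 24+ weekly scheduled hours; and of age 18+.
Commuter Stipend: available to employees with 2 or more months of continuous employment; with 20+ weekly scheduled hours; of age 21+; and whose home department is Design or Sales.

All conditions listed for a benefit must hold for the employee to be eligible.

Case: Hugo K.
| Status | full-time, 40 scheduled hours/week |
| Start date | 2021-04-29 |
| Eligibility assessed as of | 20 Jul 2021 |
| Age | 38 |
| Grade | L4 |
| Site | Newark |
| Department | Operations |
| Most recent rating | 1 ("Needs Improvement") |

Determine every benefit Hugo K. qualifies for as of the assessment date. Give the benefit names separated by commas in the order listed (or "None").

Legal Services Plan

Service from 2021-04-29 to 20 Jul 2021: 82 days.
Phone Allowance — service 82 days < 1 year (≈365 days) ✗ → not eligible.
Short-Term Disability — status full-time ✗ (requires seasonal or temporary) → not eligible.
Identity Protection Plan — status full-time ✗ (requires temporary) → not eligible.
Remote Work Stipend — status full-time ✓ (not excluded); service 82 days < 12 months (≈360 days) ✗ → not eligible.
Long-Term Disability — service 82 days ≥ 60 days ✓; grade L4 < L5 ✗ → not eligible.
Legal Services Plan — status full-time ✓; service 82 days ≥ 4 weeks (≈28 days) ✓; 40 hrs/wk ≥ 24 ✓; age 38 ≥ 18 ✓ → eligible.
Commuter Stipend — service 82 days ≥ 2 months (≈60 days) ✓; 40 hrs/wk ≥ 20 ✓; age 38 ≥ 21 ✓; dept Operations ✗ → not eligible.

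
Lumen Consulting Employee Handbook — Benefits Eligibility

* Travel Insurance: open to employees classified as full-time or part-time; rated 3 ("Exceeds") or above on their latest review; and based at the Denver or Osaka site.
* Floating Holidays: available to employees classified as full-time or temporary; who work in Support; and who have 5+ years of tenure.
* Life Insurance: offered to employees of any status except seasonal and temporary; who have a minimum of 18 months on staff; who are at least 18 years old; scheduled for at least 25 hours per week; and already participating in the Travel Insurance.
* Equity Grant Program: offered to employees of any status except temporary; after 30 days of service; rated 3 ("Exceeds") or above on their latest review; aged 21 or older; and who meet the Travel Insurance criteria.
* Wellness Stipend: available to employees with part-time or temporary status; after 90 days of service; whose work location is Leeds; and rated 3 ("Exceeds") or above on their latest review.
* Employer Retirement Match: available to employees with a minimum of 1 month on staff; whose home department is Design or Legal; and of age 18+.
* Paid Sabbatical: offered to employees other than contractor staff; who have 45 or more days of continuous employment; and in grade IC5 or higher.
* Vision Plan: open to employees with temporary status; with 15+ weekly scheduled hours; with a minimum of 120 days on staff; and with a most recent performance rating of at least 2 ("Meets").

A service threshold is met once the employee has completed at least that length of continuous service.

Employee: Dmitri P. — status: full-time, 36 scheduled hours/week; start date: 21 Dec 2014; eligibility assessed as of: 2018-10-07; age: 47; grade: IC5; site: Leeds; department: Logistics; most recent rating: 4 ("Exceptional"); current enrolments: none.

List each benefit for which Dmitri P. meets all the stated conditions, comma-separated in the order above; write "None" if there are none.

Paid Sabbatical

Service from 21 Dec 2014 to 2018-10-07: 1386 days.
Travel Insurance — status full-time ✓; rating 4 ≥ 3 ✓; site Leeds ✗ (not Denver or Osaka) → not eligible.
Floating Holidays — status full-time ✓; dept Logistics ✗ → not eligible.
Life Insurance — status full-time ✓ (not excluded); service 1386 days ≥ 18 months (≈540 days) ✓; age 47 ≥ 18 ✓; 36 hrs/wk ≥ 25 ✓; not enrolled in Travel Insurance ✗ → not eligible.
Equity Grant Program — status full-time ✓ (not excluded); service 1386 days ≥ 30 days ✓; rating 4 ≥ 3 ✓; age 47 ≥ 21 ✓; not eligible for Travel Insurance ✗ → not eligible.
Wellness Stipend — status full-time ✗ (requires part-time or temporary) → not eligible.
Employer Retirement Match — service 1386 days ≥ 1 month (≈30 days) ✓; dept Logistics ✗ → not eligible.
Paid Sabbatical — status full-time ✓ (not excluded); service 1386 days ≥ 45 days ✓; grade IC5 ≥ IC5 ✓ → eligible.
Vision Plan — status full-time ✗ (requires temporary) → not eligible.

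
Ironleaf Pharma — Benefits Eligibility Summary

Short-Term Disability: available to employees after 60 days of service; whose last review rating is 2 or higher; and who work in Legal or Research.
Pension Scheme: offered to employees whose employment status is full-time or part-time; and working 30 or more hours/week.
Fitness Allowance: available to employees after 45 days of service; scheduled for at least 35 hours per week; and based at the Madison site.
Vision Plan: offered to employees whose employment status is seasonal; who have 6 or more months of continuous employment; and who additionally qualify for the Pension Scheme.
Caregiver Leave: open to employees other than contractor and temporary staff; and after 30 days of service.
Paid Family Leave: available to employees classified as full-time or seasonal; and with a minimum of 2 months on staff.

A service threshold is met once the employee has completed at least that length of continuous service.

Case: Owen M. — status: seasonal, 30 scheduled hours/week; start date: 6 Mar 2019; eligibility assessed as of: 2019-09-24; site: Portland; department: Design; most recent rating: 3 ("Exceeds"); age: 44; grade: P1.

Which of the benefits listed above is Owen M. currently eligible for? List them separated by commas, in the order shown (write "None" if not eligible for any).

Service from 6 Mar 2019 to 2019-09-24: 202 days.
Short-Term Disability — service 202 days ≥ 60 days ✓; rating 3 ≥ 2 ✓; dept Design ✗ → not eligible.
Pension Scheme — status seasonal ✗ (requires full-time or part-time) → not eligible.
Fitness Allowance — service 202 days ≥ 45 days ✓; 30 hrs/wk < 35 ✗ → not eligible.
Vision Plan — status seasonal ✓; service 202 days ≥ 6 months (≈180 days) ✓; not eligible for Pension Scheme ✗ → not eligible.
Caregiver Leave — status seasonal ✓ (not excluded); service 202 days ≥ 30 days ✓ → eligible.
Paid Family Leave — status seasonal ✓; service 202 days ≥ 2 months (≈60 days) ✓ → eligible.

Caregiver Leave, Paid Family Leave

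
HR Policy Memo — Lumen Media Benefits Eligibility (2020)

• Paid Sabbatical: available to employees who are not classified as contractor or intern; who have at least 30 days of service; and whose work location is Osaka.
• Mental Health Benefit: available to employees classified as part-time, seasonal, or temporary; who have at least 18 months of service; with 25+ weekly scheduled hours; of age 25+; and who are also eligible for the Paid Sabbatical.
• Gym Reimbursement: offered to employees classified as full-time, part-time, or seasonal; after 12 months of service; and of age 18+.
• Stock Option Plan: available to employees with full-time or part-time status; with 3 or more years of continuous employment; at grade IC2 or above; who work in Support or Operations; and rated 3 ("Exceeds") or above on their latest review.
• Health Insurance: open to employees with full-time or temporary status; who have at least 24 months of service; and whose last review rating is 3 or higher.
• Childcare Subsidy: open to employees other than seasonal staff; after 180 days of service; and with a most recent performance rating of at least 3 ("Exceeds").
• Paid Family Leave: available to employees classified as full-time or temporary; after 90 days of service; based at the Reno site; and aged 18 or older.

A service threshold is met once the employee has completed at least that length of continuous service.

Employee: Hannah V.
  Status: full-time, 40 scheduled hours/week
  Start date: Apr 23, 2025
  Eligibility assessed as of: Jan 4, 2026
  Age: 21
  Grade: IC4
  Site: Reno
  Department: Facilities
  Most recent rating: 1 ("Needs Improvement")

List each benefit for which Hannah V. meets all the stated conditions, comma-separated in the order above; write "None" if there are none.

Service from Apr 23, 2025 to Jan 4, 2026: 256 days.
Paid Sabbatical — status full-time ✓ (not excluded); service 256 days ≥ 30 days ✓; site Reno ✗ (not Osaka) → not eligible.
Mental Health Benefit — status full-time ✗ (requires part-time, seasonal, or temporary) → not eligible.
Gym Reimbursement — status full-time ✓; service 256 days < 12 months (≈360 days) ✗ → not eligible.
Stock Option Plan — status full-time ✓; service 256 days < 3 years (≈1095 days) ✗ → not eligible.
Health Insurance — status full-time ✓; service 256 days < 24 months (≈720 days) ✗ → not eligible.
Childcare Subsidy — status full-time ✓ (not excluded); service 256 days ≥ 180 days ✓; rating 1 < 3 ✗ → not eligible.
Paid Family Leave — status full-time ✓; service 256 days ≥ 90 days ✓; site Reno ✓; age 21 ≥ 18 ✓ → eligible.

Paid Family Leave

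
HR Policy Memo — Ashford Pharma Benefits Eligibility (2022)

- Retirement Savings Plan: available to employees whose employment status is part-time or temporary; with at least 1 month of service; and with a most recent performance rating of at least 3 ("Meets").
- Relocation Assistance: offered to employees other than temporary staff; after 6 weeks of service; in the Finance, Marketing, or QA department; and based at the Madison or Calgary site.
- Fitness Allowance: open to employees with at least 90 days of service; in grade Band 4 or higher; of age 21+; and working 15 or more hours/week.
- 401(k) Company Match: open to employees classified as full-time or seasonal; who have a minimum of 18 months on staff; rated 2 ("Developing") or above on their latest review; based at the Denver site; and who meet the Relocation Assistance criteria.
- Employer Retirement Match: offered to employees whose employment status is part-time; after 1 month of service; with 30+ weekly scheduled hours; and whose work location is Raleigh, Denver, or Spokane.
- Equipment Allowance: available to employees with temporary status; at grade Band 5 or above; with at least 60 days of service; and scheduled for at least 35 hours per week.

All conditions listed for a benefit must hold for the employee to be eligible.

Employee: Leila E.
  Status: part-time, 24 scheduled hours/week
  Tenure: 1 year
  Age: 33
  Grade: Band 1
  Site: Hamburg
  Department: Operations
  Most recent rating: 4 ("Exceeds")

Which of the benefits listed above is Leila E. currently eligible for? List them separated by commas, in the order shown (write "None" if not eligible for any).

Retirement Savings Plan

Retirement Savings Plan — status part-time ✓; service 1 year ≥ 1 month (≈30 days) ✓; rating 4 ≥ 3 ✓ → eligible.
Relocation Assistance — status part-time ✓ (not excluded); service 1 year ≥ 6 weeks (≈42 days) ✓; dept Operations ✗ → not eligible.
Fitness Allowance — service 1 year ≥ 90 days ✓; grade Band 1 < Band 4 ✗ → not eligible.
401(k) Company Match — status part-time ✗ (requires full-time or seasonal) → not eligible.
Employer Retirement Match — status part-time ✓; service 1 year ≥ 1 month (≈30 days) ✓; 24 hrs/wk < 30 ✗ → not eligible.
Equipment Allowance — status part-time ✗ (requires temporary) → not eligible.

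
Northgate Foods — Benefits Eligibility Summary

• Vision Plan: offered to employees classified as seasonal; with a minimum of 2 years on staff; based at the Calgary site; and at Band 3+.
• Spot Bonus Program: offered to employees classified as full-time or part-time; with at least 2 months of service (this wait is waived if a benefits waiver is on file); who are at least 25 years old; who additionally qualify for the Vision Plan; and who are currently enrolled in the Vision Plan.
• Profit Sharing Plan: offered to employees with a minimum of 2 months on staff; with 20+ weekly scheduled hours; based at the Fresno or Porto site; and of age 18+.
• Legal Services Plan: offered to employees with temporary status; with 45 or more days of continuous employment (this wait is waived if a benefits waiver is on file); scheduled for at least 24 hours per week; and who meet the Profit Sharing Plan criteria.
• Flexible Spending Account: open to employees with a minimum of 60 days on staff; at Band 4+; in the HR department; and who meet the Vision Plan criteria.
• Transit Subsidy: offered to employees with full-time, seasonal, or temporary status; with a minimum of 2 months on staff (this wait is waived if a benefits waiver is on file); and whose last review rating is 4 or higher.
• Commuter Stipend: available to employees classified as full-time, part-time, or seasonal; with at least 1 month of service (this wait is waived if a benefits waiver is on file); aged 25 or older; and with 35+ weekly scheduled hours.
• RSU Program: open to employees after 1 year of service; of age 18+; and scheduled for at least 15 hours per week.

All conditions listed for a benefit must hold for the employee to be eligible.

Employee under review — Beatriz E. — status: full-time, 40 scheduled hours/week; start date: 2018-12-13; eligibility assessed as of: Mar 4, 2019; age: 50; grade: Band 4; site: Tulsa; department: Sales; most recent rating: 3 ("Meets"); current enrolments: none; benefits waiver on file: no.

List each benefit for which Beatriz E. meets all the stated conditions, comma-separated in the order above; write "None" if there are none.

Commuter Stipend

Service from 2018-12-13 to Mar 4, 2019: 81 days.
Vision Plan — status full-time ✗ (requires seasonal) → not eligible.
Spot Bonus Program — status full-time ✓; no waiver, service 81 days ≥ 2 months (≈60 days) ✓; age 50 ≥ 25 ✓; not eligible for Vision Plan ✗ → not eligible.
Profit Sharing Plan — service 81 days ≥ 2 months (≈60 days) ✓; 40 hrs/wk ≥ 20 ✓; site Tulsa ✗ (not Fresno or Porto) → not eligible.
Legal Services Plan — status full-time ✗ (requires temporary) → not eligible.
Flexible Spending Account — service 81 days ≥ 60 days ✓; grade Band 4 ≥ Band 4 ✓; dept Sales ✗ → not eligible.
Transit Subsidy — status full-time ✓; no waiver, service 81 days ≥ 2 months (≈60 days) ✓; rating 3 < 4 ✗ → not eligible.
Commuter Stipend — status full-time ✓; no waiver, service 81 days ≥ 1 month (≈30 days) ✓; age 50 ≥ 25 ✓; 40 hrs/wk ≥ 35 ✓ → eligible.
RSU Program — service 81 days < 1 year (≈365 days) ✗ → not eligible.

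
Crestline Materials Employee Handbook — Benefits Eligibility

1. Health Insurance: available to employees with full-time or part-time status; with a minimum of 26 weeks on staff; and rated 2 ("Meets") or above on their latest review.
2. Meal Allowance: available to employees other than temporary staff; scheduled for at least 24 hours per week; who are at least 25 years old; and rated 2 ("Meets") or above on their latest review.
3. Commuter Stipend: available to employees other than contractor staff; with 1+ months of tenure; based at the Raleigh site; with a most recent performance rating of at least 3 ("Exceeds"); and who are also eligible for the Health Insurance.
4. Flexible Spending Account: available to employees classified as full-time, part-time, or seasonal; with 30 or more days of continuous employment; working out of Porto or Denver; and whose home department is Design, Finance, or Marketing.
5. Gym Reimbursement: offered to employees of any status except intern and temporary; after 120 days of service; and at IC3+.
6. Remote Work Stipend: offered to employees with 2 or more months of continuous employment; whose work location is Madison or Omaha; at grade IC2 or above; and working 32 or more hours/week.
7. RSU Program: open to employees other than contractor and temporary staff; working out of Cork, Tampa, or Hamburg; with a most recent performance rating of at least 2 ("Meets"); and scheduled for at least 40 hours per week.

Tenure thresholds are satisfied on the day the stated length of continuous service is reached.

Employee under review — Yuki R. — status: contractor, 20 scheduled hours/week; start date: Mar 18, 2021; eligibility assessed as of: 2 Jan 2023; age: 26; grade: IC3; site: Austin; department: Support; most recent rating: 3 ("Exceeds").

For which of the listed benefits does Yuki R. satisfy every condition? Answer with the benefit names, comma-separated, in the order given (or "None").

Gym Reimbursement

Service from Mar 18, 2021 to 2 Jan 2023: 655 days.
Health Insurance — status contractor ✗ (requires full-time or part-time) → not eligible.
Meal Allowance — status contractor ✓ (not excluded); 20 hrs/wk < 24 ✗ → not eligible.
Commuter Stipend — status contractor ✗ (excluded) → not eligible.
Flexible Spending Account — status contractor ✗ (requires full-time, part-time, or seasonal) → not eligible.
Gym Reimbursement — status contractor ✓ (not excluded); service 655 days ≥ 120 days ✓; grade IC3 ≥ IC3 ✓ → eligible.
Remote Work Stipend — service 655 days ≥ 2 months (≈60 days) ✓; site Austin ✗ (not Madison or Omaha) → not eligible.
RSU Program — status contractor ✗ (excluded) → not eligible.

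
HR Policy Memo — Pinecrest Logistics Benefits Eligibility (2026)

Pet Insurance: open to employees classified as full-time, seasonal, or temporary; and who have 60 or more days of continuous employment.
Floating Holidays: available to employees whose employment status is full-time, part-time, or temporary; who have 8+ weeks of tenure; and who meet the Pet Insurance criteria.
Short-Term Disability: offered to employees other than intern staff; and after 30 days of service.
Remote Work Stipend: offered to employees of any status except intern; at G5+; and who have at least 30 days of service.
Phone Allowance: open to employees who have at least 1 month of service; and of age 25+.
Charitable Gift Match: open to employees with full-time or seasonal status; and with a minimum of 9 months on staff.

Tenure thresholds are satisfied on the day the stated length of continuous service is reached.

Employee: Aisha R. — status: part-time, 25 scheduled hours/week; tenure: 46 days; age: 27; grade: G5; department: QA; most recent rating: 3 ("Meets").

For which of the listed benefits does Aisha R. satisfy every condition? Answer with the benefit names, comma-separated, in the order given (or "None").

Pet Insurance — status part-time ✗ (requires full-time, seasonal, or temporary) → not eligible.
Floating Holidays — status part-time ✓; service 46 days < 8 weeks (≈56 days) ✗ → not eligible.
Short-Term Disability — status part-time ✓ (not excluded); service 46 days ≥ 30 days ✓ → eligible.
Remote Work Stipend — status part-time ✓ (not excluded); grade G5 ≥ G5 ✓; service 46 days ≥ 30 days ✓ → eligible.
Phone Allowance — service 46 days ≥ 1 month (≈30 days) ✓; age 27 ≥ 25 ✓ → eligible.
Charitable Gift Match — status part-time ✗ (requires full-time or seasonal) → not eligible.

Short-Term Disability, Remote Work Stipend, Phone Allowance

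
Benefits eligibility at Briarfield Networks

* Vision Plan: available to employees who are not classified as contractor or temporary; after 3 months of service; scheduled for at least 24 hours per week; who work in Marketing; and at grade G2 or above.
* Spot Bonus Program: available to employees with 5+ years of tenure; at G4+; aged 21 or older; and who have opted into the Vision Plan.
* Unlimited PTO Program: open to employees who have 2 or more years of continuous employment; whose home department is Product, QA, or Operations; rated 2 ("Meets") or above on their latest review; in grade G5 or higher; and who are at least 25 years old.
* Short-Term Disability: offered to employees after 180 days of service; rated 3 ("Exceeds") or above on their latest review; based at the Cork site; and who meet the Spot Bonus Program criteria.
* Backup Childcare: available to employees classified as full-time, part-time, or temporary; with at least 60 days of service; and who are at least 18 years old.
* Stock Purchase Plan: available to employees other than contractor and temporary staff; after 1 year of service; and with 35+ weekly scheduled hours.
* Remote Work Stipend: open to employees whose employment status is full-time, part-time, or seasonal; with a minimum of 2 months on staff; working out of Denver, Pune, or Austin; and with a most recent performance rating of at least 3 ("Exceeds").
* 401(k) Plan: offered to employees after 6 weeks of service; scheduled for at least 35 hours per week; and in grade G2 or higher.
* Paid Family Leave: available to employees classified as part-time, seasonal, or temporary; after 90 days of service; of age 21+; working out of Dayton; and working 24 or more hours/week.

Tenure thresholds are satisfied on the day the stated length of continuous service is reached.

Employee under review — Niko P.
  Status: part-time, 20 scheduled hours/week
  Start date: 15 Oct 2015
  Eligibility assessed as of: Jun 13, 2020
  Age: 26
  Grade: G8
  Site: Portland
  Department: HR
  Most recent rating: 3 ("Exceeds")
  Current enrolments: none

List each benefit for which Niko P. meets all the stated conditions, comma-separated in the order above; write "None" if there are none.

Service from 15 Oct 2015 to Jun 13, 2020: 1703 days.
Vision Plan — status part-time ✓ (not excluded); service 1703 days ≥ 3 months (≈90 days) ✓; 20 hrs/wk < 24 ✗ → not eligible.
Spot Bonus Program — service 1703 days < 5 years (≈1825 days) ✗ → not eligible.
Unlimited PTO Program — service 1703 days ≥ 2 years (≈730 days) ✓; dept HR ✗ → not eligible.
Short-Term Disability — service 1703 days ≥ 180 days ✓; rating 3 ≥ 3 ✓; site Portland ✗ (not Cork) → not eligible.
Backup Childcare — status part-time ✓; service 1703 days ≥ 60 days ✓; age 26 ≥ 18 ✓ → eligible.
Stock Purchase Plan — status part-time ✓ (not excluded); service 1703 days ≥ 1 year (≈365 days) ✓; 20 hrs/wk < 35 ✗ → not eligible.
Remote Work Stipend — status part-time ✓; service 1703 days ≥ 2 months (≈60 days) ✓; site Portland ✗ (not Denver, Pune, or Austin) → not eligible.
401(k) Plan — service 1703 days ≥ 6 weeks (≈42 days) ✓; 20 hrs/wk < 35 ✗ → not eligible.
Paid Family Leave — status part-time ✓; service 1703 days ≥ 90 days ✓; age 26 ≥ 21 ✓; site Portland ✗ (not Dayton) → not eligible.

Backup Childcare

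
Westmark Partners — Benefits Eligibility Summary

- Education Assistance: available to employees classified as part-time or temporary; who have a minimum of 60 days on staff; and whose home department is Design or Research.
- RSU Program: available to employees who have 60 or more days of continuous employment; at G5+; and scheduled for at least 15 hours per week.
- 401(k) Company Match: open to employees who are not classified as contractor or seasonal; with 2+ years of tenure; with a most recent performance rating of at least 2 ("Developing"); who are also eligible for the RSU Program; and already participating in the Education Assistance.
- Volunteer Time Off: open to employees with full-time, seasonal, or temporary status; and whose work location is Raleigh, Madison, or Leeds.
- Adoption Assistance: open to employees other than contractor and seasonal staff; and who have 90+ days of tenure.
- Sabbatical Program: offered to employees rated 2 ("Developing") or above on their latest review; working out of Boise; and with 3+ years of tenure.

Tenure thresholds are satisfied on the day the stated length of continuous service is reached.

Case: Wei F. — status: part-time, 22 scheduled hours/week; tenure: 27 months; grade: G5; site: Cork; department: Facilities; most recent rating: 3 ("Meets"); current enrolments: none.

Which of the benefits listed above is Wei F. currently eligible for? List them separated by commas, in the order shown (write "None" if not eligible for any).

RSU Program, Adoption Assistance

Education Assistance — status part-time ✓; service 27 months ≥ 60 days ✓; dept Facilities ✗ → not eligible.
RSU Program — service 27 months ≥ 60 days ✓; grade G5 ≥ G5 ✓; 22 hrs/wk ≥ 15 ✓ → eligible.
401(k) Company Match — status part-time ✓ (not excluded); service 27 months ≥ 2 years (≈730 days) ✓; rating 3 ≥ 2 ✓; eligible for RSU Program ✓; not enrolled in Education Assistance ✗ → not eligible.
Volunteer Time Off — status part-time ✗ (requires full-time, seasonal, or temporary) → not eligible.
Adoption Assistance — status part-time ✓ (not excluded); service 27 months ≥ 90 days ✓ → eligible.
Sabbatical Program — rating 3 ≥ 2 ✓; site Cork ✗ (not Boise) → not eligible.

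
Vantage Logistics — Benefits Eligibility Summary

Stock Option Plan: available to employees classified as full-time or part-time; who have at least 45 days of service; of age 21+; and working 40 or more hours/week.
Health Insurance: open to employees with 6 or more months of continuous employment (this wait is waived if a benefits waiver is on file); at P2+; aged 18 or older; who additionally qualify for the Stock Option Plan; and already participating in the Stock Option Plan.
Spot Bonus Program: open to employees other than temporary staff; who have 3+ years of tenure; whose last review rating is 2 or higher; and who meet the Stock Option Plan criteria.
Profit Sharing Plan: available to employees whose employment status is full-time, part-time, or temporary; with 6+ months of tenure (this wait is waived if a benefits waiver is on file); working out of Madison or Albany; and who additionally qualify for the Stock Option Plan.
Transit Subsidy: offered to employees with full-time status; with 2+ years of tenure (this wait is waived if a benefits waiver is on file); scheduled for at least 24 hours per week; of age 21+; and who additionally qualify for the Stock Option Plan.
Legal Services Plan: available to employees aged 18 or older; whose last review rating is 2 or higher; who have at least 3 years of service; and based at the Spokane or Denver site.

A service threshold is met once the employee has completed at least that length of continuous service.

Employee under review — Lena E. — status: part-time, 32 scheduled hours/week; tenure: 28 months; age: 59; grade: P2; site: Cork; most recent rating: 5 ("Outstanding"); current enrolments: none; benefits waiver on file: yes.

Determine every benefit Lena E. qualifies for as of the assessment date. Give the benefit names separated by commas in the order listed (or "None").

Stock Option Plan — status part-time ✓; service 28 months ≥ 45 days ✓; age 59 ≥ 21 ✓; 32 hrs/wk < 40 ✗ → not eligible.
Health Insurance — benefits waiver on file ✓; grade P2 ≥ P2 ✓; age 59 ≥ 18 ✓; not eligible for Stock Option Plan ✗ → not eligible.
Spot Bonus Program — status part-time ✓ (not excluded); service 28 months < 3 years (≈1095 days) ✗ → not eligible.
Profit Sharing Plan — status part-time ✓; benefits waiver on file ✓; site Cork ✗ (not Madison or Albany) → not eligible.
Transit Subsidy — status part-time ✗ (requires full-time) → not eligible.
Legal Services Plan — age 59 ≥ 18 ✓; rating 5 ≥ 2 ✓; service 28 months < 3 years (≈1095 days) ✗ → not eligible.

None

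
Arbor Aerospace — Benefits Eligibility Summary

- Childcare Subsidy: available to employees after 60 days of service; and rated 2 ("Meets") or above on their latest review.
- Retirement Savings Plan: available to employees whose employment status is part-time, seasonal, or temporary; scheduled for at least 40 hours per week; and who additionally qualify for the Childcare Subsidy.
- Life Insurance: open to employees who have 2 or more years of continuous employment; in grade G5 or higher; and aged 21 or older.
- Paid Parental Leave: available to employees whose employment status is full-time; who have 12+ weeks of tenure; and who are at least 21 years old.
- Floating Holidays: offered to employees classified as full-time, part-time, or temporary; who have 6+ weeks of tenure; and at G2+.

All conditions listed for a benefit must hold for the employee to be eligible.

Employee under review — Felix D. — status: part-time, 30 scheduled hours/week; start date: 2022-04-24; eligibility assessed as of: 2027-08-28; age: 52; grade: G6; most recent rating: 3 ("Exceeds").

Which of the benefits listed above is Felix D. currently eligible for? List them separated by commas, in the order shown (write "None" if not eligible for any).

Childcare Subsidy, Life Insurance, Floating Holidays

Service from 2022-04-24 to 2027-08-28: 1952 days.
Childcare Subsidy — service 1952 days ≥ 60 days ✓; rating 3 ≥ 2 ✓ → eligible.
Retirement Savings Plan — status part-time ✓; 30 hrs/wk < 40 ✗ → not eligible.
Life Insurance — service 1952 days ≥ 2 years (≈730 days) ✓; grade G6 ≥ G5 ✓; age 52 ≥ 21 ✓ → eligible.
Paid Parental Leave — status part-time ✗ (requires full-time) → not eligible.
Floating Holidays — status part-time ✓; service 1952 days ≥ 6 weeks (≈42 days) ✓; grade G6 ≥ G2 ✓ → eligible.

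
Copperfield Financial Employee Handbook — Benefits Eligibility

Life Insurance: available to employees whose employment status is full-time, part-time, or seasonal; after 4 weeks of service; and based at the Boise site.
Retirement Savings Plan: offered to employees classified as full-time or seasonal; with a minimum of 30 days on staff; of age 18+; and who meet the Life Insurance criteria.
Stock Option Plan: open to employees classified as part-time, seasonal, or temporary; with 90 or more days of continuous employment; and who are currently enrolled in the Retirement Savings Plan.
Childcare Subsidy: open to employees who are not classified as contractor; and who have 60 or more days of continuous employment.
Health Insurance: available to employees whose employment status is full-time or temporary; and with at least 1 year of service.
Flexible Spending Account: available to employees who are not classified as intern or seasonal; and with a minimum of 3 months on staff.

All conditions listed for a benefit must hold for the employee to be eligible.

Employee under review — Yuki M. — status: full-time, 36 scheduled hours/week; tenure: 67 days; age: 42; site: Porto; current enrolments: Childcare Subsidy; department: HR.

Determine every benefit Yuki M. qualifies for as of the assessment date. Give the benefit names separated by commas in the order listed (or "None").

Life Insurance — status full-time ✓; service 67 days ≥ 4 weeks (≈28 days) ✓; site Porto ✗ (not Boise) → not eligible.
Retirement Savings Plan — status full-time ✓; service 67 days ≥ 30 days ✓; age 42 ≥ 18 ✓; not eligible for Life Insurance ✗ → not eligible.
Stock Option Plan — status full-time ✗ (requires part-time, seasonal, or temporary) → not eligible.
Childcare Subsidy — status full-time ✓ (not excluded); service 67 days ≥ 60 days ✓ → eligible.
Health Insurance — status full-time ✓; service 67 days < 1 year (≈365 days) ✗ → not eligible.
Flexible Spending Account — status full-time ✓ (not excluded); service 67 days < 3 months (≈90 days) ✗ → not eligible.

Childcare Subsidy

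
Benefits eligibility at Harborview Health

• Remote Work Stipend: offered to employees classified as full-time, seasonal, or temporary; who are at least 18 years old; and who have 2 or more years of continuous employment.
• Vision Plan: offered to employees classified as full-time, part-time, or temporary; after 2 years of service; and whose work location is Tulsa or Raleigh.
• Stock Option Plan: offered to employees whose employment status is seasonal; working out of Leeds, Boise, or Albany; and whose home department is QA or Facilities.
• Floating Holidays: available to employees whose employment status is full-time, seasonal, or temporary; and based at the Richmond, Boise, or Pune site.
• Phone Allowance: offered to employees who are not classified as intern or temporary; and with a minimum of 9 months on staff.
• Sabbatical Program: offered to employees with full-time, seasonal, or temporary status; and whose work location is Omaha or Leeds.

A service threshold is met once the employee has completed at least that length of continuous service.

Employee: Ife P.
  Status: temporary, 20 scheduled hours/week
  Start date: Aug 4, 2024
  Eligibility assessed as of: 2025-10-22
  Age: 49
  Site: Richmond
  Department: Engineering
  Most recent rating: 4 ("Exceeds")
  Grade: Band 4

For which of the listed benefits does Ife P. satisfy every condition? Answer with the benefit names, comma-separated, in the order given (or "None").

Floating Holidays

Service from Aug 4, 2024 to 2025-10-22: 444 days.
Remote Work Stipend — status temporary ✓; age 49 ≥ 18 ✓; service 444 days < 2 years (≈730 days) ✗ → not eligible.
Vision Plan — status temporary ✓; service 444 days < 2 years (≈730 days) ✗ → not eligible.
Stock Option Plan — status temporary ✗ (requires seasonal) → not eligible.
Floating Holidays — status temporary ✓; site Richmond ✓ → eligible.
Phone Allowance — status temporary ✗ (excluded) → not eligible.
Sabbatical Program — status temporary ✓; site Richmond ✗ (not Omaha or Leeds) → not eligible.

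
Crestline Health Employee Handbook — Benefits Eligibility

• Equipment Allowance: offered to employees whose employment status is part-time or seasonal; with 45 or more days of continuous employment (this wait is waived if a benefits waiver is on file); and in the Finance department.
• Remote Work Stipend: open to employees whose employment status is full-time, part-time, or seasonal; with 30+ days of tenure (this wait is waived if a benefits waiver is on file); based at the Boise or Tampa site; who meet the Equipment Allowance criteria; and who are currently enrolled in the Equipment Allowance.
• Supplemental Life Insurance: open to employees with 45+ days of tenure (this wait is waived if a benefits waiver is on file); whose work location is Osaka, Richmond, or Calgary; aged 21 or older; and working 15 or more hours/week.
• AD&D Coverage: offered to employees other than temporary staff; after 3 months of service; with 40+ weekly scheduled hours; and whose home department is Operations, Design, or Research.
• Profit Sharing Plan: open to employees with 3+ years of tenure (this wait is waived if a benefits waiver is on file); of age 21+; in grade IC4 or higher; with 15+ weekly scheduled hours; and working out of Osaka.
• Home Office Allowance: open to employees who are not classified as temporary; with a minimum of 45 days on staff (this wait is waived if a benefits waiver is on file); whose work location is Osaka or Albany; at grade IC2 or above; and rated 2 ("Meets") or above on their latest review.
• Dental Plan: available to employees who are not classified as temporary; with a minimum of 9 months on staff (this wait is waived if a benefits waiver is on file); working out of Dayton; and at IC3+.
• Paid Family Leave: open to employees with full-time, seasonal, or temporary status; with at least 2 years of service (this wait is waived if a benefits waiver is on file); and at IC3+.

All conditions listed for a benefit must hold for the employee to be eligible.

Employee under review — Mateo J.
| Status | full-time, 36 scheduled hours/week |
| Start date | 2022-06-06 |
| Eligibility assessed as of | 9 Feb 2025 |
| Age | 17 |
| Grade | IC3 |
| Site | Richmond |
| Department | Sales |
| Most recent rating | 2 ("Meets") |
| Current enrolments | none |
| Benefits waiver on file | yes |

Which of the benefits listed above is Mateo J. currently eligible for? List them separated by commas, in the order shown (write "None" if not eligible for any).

Paid Family Leave

Service from 2022-06-06 to 9 Feb 2025: 979 days.
Equipment Allowance — status full-time ✗ (requires part-time or seasonal) → not eligible.
Remote Work Stipend — status full-time ✓; benefits waiver on file ✓; site Richmond ✗ (not Boise or Tampa) → not eligible.
Supplemental Life Insurance — benefits waiver on file ✓; site Richmond ✓; age 17 < 21 ✗ → not eligible.
AD&D Coverage — status full-time ✓ (not excluded); service 979 days ≥ 3 months (≈90 days) ✓; 36 hrs/wk < 40 ✗ → not eligible.
Profit Sharing Plan — benefits waiver on file ✓; age 17 < 21 ✗ → not eligible.
Home Office Allowance — status full-time ✓ (not excluded); benefits waiver on file ✓; site Richmond ✗ (not Osaka or Albany) → not eligible.
Dental Plan — status full-time ✓ (not excluded); benefits waiver on file ✓; site Richmond ✗ (not Dayton) → not eligible.
Paid Family Leave — status full-time ✓; benefits waiver on file ✓; grade IC3 ≥ IC3 ✓ → eligible.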